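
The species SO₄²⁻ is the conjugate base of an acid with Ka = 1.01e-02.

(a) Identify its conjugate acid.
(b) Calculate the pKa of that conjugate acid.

(a) The conjugate acid is formed by adding one H⁺ to SO₄²⁻, giving HSO₄⁻. (b) pKa = -log(Ka) = -log(1.01e-02) = 2.00.

Conjugate acid: HSO₄⁻; pK_a = 2.00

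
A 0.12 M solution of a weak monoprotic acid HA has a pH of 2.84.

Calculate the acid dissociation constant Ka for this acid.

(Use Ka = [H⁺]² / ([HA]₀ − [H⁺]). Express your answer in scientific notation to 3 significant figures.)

[H⁺] = 10^(−pH) = 10^(−2.84) = 1.445e-03 M. For HA ⇌ H⁺ + A⁻, Ka = [H⁺][A⁻]/[HA] = [H⁺]² / ([HA]₀ − [H⁺]) = (1.445e-03)² / (0.12 − 1.445e-03) = 1.76e-05.

K_a = 1.76e-05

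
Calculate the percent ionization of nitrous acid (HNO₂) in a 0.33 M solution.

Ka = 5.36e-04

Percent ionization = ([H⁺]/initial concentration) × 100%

Using Ka equilibrium: x² + Ka×x - Ka×C = 0. Solving: [H⁺] = 1.3034e-02. Percent = (1.3034e-02/0.33) × 100

Percent ionization = 3.95%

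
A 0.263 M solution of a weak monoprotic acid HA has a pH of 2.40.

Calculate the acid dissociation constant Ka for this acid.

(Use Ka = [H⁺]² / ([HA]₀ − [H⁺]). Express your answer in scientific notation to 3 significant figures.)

[H⁺] = 10^(−pH) = 10^(−2.40) = 3.981e-03 M. For HA ⇌ H⁺ + A⁻, Ka = [H⁺][A⁻]/[HA] = [H⁺]² / ([HA]₀ − [H⁺]) = (3.981e-03)² / (0.263 − 3.981e-03) = 6.12e-05.

K_a = 6.12e-05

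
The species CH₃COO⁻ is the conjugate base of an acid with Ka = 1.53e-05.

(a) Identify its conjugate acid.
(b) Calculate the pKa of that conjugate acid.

(a) The conjugate acid is formed by adding one H⁺ to CH₃COO⁻, giving CH₃COOH. (b) pKa = -log(Ka) = -log(1.53e-05) = 4.82.

Conjugate acid: CH₃COOH; pK_a = 4.82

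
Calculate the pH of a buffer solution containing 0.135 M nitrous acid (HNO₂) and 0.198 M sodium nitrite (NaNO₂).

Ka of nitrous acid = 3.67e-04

pKa = -log(3.67e-04) = 3.44. pH = pKa + log([A⁻]/[HA]) = 3.44 + log(0.198/0.135)

pH = 3.60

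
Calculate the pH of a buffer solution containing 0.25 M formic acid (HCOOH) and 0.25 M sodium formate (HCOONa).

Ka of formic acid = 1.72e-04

pKa = -log(1.72e-04) = 3.76. pH = pKa + log([A⁻]/[HA]) = 3.76 + log(0.25/0.25)

pH = 3.76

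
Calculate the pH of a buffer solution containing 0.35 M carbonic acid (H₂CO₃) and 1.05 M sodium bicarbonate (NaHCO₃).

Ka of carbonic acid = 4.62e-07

pKa = -log(4.62e-07) = 6.34. pH = pKa + log([A⁻]/[HA]) = 6.34 + log(1.05/0.35)

pH = 6.81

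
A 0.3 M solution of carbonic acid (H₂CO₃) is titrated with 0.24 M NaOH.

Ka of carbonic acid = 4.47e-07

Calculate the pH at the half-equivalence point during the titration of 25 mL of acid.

At half-equivalence [HA] = [A⁻], so Henderson-Hasselbalch gives pH = pKa = -log(4.47e-07) = 6.35.

pH = pKa = 6.35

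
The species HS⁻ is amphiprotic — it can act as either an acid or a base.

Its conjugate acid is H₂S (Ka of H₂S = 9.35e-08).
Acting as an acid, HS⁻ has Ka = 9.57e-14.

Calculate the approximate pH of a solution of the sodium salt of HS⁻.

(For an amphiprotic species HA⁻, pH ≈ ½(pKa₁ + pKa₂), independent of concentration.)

pKa₁ = -log(9.35e-08) = 7.03; pKa₂ = -log(9.57e-14) = 13.02. For an amphiprotic species, pH ≈ ½(pKa₁ + pKa₂) = ½(7.03 + 13.02) = 10.02.

pH = 10.02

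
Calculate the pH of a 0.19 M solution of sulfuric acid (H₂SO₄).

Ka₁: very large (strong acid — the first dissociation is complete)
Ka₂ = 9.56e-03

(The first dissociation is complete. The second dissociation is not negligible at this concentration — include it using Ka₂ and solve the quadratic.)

First dissociation is complete: [H⁺]₀ = [HSO₄⁻]₀ = C = 0.19 M. Second dissociation HSO₄⁻ ⇌ H⁺ + SO₄²⁻: let x = [SO₄²⁻]. Ka₂ = (C + x)·x / (C − x) = 9.56e-03 → x² + (C + Ka₂)·x − Ka₂·C = 0 → x² + 0.19956·x − 1.816e-03 = 0. x = (−0.19956 + √(0.19956² + 4 × 1.816e-03)) / 2 = 8.7209e-03 M. [H⁺] = C + x = 0.19 + 8.7209e-03 = 1.9872e-01 M. pH = -log(1.9872e-01) = 0.70.

pH = 0.70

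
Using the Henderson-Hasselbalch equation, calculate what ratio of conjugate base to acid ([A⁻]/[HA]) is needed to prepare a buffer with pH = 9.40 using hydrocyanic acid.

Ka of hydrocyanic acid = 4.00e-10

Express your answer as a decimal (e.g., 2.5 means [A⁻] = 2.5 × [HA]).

pKa = -log(4.00e-10) = 9.3979. pH = pKa + log([A⁻]/[HA]), so log([A⁻]/[HA]) = pH − pKa = 9.40 − 9.3979 = 0.0021. [A⁻]/[HA] = 10^(0.0021) = 1.00

[A⁻]/[HA] = 1.00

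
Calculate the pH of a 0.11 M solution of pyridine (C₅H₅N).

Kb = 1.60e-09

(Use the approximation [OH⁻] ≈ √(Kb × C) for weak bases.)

[OH⁻] = √(Kb × C) = √(1.60e-09 × 0.11) = 1.3266e-05. pOH = 4.88, pH = 14 - pOH

pH = 9.12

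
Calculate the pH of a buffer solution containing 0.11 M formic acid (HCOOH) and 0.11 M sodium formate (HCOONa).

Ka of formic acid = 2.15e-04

pKa = -log(2.15e-04) = 3.67. pH = pKa + log([A⁻]/[HA]) = 3.67 + log(0.11/0.11)

pH = 3.67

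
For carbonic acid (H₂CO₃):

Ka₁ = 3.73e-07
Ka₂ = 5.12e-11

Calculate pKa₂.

pKa₂ = -log(Ka₂) = -log(5.12e-11) = 10.29.

pK_{a2} = 10.29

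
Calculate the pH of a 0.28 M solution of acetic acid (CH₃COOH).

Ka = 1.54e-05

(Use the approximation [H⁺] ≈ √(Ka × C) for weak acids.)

[H⁺] = √(Ka × C) = √(1.54e-05 × 0.28) = 2.0765e-03. pH = -log(2.0765e-03)

pH = 2.68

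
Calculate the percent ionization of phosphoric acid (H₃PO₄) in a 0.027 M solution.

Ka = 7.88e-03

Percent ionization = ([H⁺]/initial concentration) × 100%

Using Ka equilibrium: x² + Ka×x - Ka×C = 0. Solving: [H⁺] = 1.1169e-02. Percent = (1.1169e-02/0.027) × 100

Percent ionization = 41.4%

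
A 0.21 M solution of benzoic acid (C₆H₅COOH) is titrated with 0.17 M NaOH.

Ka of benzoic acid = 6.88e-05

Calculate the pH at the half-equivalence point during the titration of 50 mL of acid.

At half-equivalence [HA] = [A⁻], so Henderson-Hasselbalch gives pH = pKa = -log(6.88e-05) = 4.16.

pH = pKa = 4.16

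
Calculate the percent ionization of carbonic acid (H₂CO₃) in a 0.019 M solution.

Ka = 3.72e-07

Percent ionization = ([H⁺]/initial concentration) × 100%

Using Ka equilibrium: x² + Ka×x - Ka×C = 0. Solving: [H⁺] = 8.3886e-05. Percent = (8.3886e-05/0.019) × 100

Percent ionization = 0.442%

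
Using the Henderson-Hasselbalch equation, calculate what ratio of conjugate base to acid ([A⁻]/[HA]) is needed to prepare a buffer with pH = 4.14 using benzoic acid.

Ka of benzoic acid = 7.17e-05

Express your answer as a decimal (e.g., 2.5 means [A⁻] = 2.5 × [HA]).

pKa = -log(7.17e-05) = 4.1445. pH = pKa + log([A⁻]/[HA]), so log([A⁻]/[HA]) = pH − pKa = 4.14 − 4.1445 = -0.0045. [A⁻]/[HA] = 10^(-0.0045) = 0.990

[A⁻]/[HA] = 0.990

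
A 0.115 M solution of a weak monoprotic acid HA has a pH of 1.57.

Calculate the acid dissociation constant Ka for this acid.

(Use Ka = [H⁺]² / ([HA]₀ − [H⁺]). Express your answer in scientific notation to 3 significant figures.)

[H⁺] = 10^(−pH) = 10^(−1.57) = 2.692e-02 M. For HA ⇌ H⁺ + A⁻, Ka = [H⁺][A⁻]/[HA] = [H⁺]² / ([HA]₀ − [H⁺]) = (2.692e-02)² / (0.115 − 2.692e-02) = 8.22e-03.

K_a = 8.22e-03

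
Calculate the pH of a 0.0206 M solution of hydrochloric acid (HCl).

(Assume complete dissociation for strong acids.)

[H⁺] = 0.0206 M for strong acid. pH = -log[H⁺] = -log(0.0206)

pH = 1.69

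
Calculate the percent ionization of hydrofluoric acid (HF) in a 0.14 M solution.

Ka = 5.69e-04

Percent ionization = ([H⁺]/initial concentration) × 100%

Using Ka equilibrium: x² + Ka×x - Ka×C = 0. Solving: [H⁺] = 8.6453e-03. Percent = (8.6453e-03/0.14) × 100

Percent ionization = 6.18%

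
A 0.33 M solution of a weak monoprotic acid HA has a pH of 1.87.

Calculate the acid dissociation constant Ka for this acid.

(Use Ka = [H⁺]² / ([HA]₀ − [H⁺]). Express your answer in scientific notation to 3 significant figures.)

[H⁺] = 10^(−pH) = 10^(−1.87) = 1.349e-02 M. For HA ⇌ H⁺ + A⁻, Ka = [H⁺][A⁻]/[HA] = [H⁺]² / ([HA]₀ − [H⁺]) = (1.349e-02)² / (0.33 − 1.349e-02) = 5.75e-04.

K_a = 5.75e-04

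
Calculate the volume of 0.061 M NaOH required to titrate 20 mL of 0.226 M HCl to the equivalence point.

At equivalence: moles acid = moles base. moles HCl = 0.226 × 20/1000 = 0.00452 mol. V_base = moles / 0.061 × 1000 = 74.1 mL.

V_{base} = 74.1 mL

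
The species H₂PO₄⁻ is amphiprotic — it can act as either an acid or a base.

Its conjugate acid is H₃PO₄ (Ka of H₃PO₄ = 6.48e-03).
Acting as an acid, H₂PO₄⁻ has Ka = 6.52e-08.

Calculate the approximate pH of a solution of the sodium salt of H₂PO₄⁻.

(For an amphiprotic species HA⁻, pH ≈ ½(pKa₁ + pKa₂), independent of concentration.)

pKa₁ = -log(6.48e-03) = 2.19; pKa₂ = -log(6.52e-08) = 7.19. For an amphiprotic species, pH ≈ ½(pKa₁ + pKa₂) = ½(2.19 + 7.19) = 4.69.

pH = 4.69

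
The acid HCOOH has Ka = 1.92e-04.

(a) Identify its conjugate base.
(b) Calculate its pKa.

(a) The conjugate base is formed by removing one H⁺ from HCOOH, giving HCOO⁻. (b) pKa = -log(Ka) = -log(1.92e-04) = 3.72.

Conjugate base: HCOO⁻; pK_a = 3.72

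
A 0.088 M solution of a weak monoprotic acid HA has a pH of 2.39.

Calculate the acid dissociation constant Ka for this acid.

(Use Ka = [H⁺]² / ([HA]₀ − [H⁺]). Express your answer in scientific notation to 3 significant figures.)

[H⁺] = 10^(−pH) = 10^(−2.39) = 4.074e-03 M. For HA ⇌ H⁺ + A⁻, Ka = [H⁺][A⁻]/[HA] = [H⁺]² / ([HA]₀ − [H⁺]) = (4.074e-03)² / (0.088 − 4.074e-03) = 1.98e-04.

K_a = 1.98e-04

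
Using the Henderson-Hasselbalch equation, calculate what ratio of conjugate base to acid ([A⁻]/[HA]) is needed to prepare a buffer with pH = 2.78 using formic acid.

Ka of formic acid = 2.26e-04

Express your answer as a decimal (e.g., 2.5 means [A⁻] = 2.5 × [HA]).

pKa = -log(2.26e-04) = 3.6459. pH = pKa + log([A⁻]/[HA]), so log([A⁻]/[HA]) = pH − pKa = 2.78 − 3.6459 = -0.8659. [A⁻]/[HA] = 10^(-0.8659) = 0.136

[A⁻]/[HA] = 0.136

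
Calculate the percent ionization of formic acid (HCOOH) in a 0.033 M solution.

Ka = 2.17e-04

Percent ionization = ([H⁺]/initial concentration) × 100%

Using Ka equilibrium: x² + Ka×x - Ka×C = 0. Solving: [H⁺] = 2.5697e-03. Percent = (2.5697e-03/0.033) × 100

Percent ionization = 7.79%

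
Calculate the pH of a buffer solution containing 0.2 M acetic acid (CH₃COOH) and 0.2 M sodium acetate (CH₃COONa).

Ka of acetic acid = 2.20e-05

pKa = -log(2.20e-05) = 4.66. pH = pKa + log([A⁻]/[HA]) = 4.66 + log(0.2/0.2)

pH = 4.66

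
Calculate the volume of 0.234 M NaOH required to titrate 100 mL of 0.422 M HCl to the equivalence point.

At equivalence: moles acid = moles base. moles HCl = 0.422 × 100/1000 = 0.0422 mol. V_base = moles / 0.234 × 1000 = 180.3 mL.

V_{base} = 180.3 mL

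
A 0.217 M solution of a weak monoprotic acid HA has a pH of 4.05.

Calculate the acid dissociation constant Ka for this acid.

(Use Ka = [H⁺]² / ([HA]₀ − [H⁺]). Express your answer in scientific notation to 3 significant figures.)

[H⁺] = 10^(−pH) = 10^(−4.05) = 8.913e-05 M. For HA ⇌ H⁺ + A⁻, Ka = [H⁺][A⁻]/[HA] = [H⁺]² / ([HA]₀ − [H⁺]) = (8.913e-05)² / (0.217 − 8.913e-05) = 3.66e-08.

K_a = 3.66e-08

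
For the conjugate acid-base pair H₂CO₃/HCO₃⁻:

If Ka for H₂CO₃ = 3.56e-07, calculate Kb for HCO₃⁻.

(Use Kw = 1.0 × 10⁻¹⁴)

For a conjugate pair Ka × Kb = Kw, so Kb = Kw/Ka = 1.0 × 10⁻¹⁴ / 3.56e-07 = 2.81e-08.

K_b = 2.81e-08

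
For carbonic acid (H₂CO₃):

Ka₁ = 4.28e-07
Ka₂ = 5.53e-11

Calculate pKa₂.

pKa₂ = -log(Ka₂) = -log(5.53e-11) = 10.26.

pK_{a2} = 10.26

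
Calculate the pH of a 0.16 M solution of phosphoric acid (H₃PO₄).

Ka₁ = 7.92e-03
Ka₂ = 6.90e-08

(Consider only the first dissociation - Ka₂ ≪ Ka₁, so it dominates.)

First dissociation dominates. From Ka₁ = [H⁺][HA⁻]/[H₂A], x² + Ka₁·x − Ka₁·C = 0 with C = 0.16 M and Ka₁ = 7.92e-03. Solving: [H⁺] = (−Ka₁ + √(Ka₁² + 4·Ka₁·C)) / 2 = 3.1857e-02 M. pH = -log(3.1857e-02) = 1.50.

pH = 1.50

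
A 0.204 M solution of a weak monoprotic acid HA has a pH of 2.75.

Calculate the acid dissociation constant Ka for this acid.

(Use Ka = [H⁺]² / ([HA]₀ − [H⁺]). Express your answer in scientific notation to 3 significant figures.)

[H⁺] = 10^(−pH) = 10^(−2.75) = 1.778e-03 M. For HA ⇌ H⁺ + A⁻, Ka = [H⁺][A⁻]/[HA] = [H⁺]² / ([HA]₀ − [H⁺]) = (1.778e-03)² / (0.204 − 1.778e-03) = 1.56e-05.

K_a = 1.56e-05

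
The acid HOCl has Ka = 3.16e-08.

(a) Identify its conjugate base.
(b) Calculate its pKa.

(a) The conjugate base is formed by removing one H⁺ from HOCl, giving OCl⁻. (b) pKa = -log(Ka) = -log(3.16e-08) = 7.50.

Conjugate base: OCl⁻; pK_a = 7.50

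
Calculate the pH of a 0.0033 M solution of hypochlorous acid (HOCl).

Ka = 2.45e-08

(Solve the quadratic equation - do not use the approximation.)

x² + Ka×x - Ka×C = 0. Using quadratic formula: [H⁺] = 8.9794e-06

pH = 5.05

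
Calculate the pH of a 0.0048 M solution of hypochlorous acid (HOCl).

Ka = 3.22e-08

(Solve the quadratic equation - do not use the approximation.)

x² + Ka×x - Ka×C = 0. Using quadratic formula: [H⁺] = 1.2416e-05

pH = 4.91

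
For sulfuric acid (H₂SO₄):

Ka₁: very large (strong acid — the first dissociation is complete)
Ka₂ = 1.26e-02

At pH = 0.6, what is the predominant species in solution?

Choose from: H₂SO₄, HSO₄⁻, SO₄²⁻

The first dissociation is complete, so H₂SO₄ itself is never the predominant species in water; pKa₂ = -log(1.26e-02) = 1.90. For a polyprotic acid the predominant species crosses at each pKa: below pKa_n the protonated form dominates, above it the deprotonated form does. At pH = 0.6, the predominant species is HSO₄⁻.

HSO₄⁻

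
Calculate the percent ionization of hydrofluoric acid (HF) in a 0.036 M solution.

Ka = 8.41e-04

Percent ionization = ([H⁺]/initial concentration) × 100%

Using Ka equilibrium: x² + Ka×x - Ka×C = 0. Solving: [H⁺] = 5.0979e-03. Percent = (5.0979e-03/0.036) × 100

Percent ionization = 14.2%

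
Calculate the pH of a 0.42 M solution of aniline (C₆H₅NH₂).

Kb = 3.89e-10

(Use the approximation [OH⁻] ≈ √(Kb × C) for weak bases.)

[OH⁻] = √(Kb × C) = √(3.89e-10 × 0.42) = 1.2782e-05. pOH = 4.89, pH = 14 - pOH

pH = 9.11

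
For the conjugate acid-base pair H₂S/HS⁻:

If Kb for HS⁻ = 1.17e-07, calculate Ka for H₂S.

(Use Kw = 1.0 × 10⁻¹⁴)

For a conjugate pair Ka × Kb = Kw, so Ka = Kw/Kb = 1.0 × 10⁻¹⁴ / 1.17e-07 = 8.55e-08.

K_a = 8.55e-08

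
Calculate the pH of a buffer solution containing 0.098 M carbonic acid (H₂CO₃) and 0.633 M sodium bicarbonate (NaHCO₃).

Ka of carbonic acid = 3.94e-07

pKa = -log(3.94e-07) = 6.40. pH = pKa + log([A⁻]/[HA]) = 6.40 + log(0.633/0.098)

pH = 7.21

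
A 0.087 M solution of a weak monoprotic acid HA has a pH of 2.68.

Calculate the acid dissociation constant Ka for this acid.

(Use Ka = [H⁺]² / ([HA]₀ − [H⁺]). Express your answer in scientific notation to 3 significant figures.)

[H⁺] = 10^(−pH) = 10^(−2.68) = 2.089e-03 M. For HA ⇌ H⁺ + A⁻, Ka = [H⁺][A⁻]/[HA] = [H⁺]² / ([HA]₀ − [H⁺]) = (2.089e-03)² / (0.087 − 2.089e-03) = 5.14e-05.

K_a = 5.14e-05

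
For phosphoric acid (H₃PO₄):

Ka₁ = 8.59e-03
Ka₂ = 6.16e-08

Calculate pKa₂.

pKa₂ = -log(Ka₂) = -log(6.16e-08) = 7.21.

pK_{a2} = 7.21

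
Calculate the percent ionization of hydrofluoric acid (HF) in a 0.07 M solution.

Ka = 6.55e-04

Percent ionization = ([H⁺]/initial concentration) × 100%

Using Ka equilibrium: x² + Ka×x - Ka×C = 0. Solving: [H⁺] = 6.4517e-03. Percent = (6.4517e-03/0.07) × 100

Percent ionization = 9.22%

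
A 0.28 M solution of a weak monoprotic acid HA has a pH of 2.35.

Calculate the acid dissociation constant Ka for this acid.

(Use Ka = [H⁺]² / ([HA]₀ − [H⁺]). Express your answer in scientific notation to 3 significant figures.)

[H⁺] = 10^(−pH) = 10^(−2.35) = 4.467e-03 M. For HA ⇌ H⁺ + A⁻, Ka = [H⁺][A⁻]/[HA] = [H⁺]² / ([HA]₀ − [H⁺]) = (4.467e-03)² / (0.28 − 4.467e-03) = 7.24e-05.

K_a = 7.24e-05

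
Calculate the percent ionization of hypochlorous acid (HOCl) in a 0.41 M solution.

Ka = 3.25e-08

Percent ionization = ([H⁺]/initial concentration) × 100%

Using Ka equilibrium: x² + Ka×x - Ka×C = 0. Solving: [H⁺] = 1.1542e-04. Percent = (1.1542e-04/0.41) × 100

Percent ionization = 0.0282%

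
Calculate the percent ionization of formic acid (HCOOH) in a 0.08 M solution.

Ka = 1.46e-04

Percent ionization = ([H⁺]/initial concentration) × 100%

Using Ka equilibrium: x² + Ka×x - Ka×C = 0. Solving: [H⁺] = 3.3454e-03. Percent = (3.3454e-03/0.08) × 100

Percent ionization = 4.18%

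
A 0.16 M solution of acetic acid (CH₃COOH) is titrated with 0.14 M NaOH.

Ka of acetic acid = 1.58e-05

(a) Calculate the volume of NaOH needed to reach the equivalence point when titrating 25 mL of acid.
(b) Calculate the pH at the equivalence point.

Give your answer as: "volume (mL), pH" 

moles acid = 0.16 × 25/1000 = 0.004 mol; V_base = moles/0.14 × 1000 = 28.6 mL. At equivalence only the conjugate base is present: [A⁻] = 0.004/0.054 = 7.4667e-02 M. Kb = Kw/Ka = 6.33e-10; [OH⁻] = √(Kb × [A⁻]) = 6.8744e-06; pOH = 5.16; pH = 14 - pOH = 8.84.

V = 28.6 mL, pH = 8.84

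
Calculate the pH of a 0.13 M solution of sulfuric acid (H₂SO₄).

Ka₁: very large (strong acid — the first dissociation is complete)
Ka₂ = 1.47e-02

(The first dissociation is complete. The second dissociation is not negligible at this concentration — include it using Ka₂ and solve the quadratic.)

First dissociation is complete: [H⁺]₀ = [HSO₄⁻]₀ = C = 0.13 M. Second dissociation HSO₄⁻ ⇌ H⁺ + SO₄²⁻: let x = [SO₄²⁻]. Ka₂ = (C + x)·x / (C − x) = 1.47e-02 → x² + (C + Ka₂)·x − Ka₂·C = 0 → x² + 0.14470·x − 1.911e-03 = 0. x = (−0.14470 + √(0.14470² + 4 × 1.911e-03)) / 2 = 1.2181e-02 M. [H⁺] = C + x = 0.13 + 1.2181e-02 = 1.4218e-01 M. pH = -log(1.4218e-01) = 0.85.

pH = 0.85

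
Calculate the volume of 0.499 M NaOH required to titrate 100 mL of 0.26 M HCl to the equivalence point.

At equivalence: moles acid = moles base. moles HCl = 0.26 × 100/1000 = 0.026 mol. V_base = moles / 0.499 × 1000 = 52.1 mL.

V_{base} = 52.1 mL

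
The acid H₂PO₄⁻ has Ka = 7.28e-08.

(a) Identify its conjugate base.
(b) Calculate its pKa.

(a) The conjugate base is formed by removing one H⁺ from H₂PO₄⁻, giving HPO₄²⁻. (b) pKa = -log(Ka) = -log(7.28e-08) = 7.14.

Conjugate base: HPO₄²⁻; pK_a = 7.14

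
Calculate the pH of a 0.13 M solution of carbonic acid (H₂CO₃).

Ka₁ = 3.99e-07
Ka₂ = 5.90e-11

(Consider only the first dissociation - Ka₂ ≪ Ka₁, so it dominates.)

First dissociation dominates. From Ka₁ = [H⁺][HA⁻]/[H₂A], x² + Ka₁·x − Ka₁·C = 0 with C = 0.13 M and Ka₁ = 3.99e-07. Solving: [H⁺] = (−Ka₁ + √(Ka₁² + 4·Ka₁·C)) / 2 = 2.2755e-04 M. pH = -log(2.2755e-04) = 3.64.

pH = 3.64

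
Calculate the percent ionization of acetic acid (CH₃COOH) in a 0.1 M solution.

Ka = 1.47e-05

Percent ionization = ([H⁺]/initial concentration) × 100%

Using Ka equilibrium: x² + Ka×x - Ka×C = 0. Solving: [H⁺] = 1.2051e-03. Percent = (1.2051e-03/0.1) × 100

Percent ionization = 1.21%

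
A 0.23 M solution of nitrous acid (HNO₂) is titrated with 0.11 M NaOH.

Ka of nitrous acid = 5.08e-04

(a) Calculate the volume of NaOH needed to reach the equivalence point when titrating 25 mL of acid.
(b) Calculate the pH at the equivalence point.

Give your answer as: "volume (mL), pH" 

moles acid = 0.23 × 25/1000 = 0.00575 mol; V_base = moles/0.11 × 1000 = 52.3 mL. At equivalence only the conjugate base is present: [A⁻] = 0.00575/0.077 = 7.4412e-02 M. Kb = Kw/Ka = 1.97e-11; [OH⁻] = √(Kb × [A⁻]) = 1.2103e-06; pOH = 5.92; pH = 14 - pOH = 8.08.

V = 52.3 mL, pH = 8.08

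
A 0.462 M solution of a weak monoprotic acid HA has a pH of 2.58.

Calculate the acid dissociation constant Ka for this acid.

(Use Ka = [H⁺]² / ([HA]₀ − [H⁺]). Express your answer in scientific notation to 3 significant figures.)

[H⁺] = 10^(−pH) = 10^(−2.58) = 2.630e-03 M. For HA ⇌ H⁺ + A⁻, Ka = [H⁺][A⁻]/[HA] = [H⁺]² / ([HA]₀ − [H⁺]) = (2.630e-03)² / (0.462 − 2.630e-03) = 1.51e-05.

K_a = 1.51e-05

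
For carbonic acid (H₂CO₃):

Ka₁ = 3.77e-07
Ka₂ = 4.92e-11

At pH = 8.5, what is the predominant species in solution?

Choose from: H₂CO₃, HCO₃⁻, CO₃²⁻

pKa₁ = 6.42, pKa₂ = 10.31. For a polyprotic acid the predominant species crosses at each pKa: below pKa_n the protonated form dominates, above it the deprotonated form does. At pH = 8.5, the predominant species is HCO₃⁻.

HCO₃⁻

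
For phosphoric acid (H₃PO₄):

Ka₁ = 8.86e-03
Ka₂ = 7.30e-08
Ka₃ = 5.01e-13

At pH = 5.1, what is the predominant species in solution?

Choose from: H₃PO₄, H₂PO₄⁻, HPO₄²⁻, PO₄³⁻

pKa₁ = 2.05, pKa₂ = 7.14, pKa₃ = 12.30. For a polyprotic acid the predominant species crosses at each pKa: below pKa_n the protonated form dominates, above it the deprotonated form does. At pH = 5.1, the predominant species is H₂PO₄⁻.

H₂PO₄⁻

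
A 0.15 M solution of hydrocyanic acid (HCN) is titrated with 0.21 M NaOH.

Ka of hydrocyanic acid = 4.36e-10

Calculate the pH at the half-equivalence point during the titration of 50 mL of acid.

At half-equivalence [HA] = [A⁻], so Henderson-Hasselbalch gives pH = pKa = -log(4.36e-10) = 9.36.

pH = pKa = 9.36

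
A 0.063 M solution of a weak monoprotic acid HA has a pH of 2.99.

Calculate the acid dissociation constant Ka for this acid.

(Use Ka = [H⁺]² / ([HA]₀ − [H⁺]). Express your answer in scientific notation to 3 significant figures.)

[H⁺] = 10^(−pH) = 10^(−2.99) = 1.023e-03 M. For HA ⇌ H⁺ + A⁻, Ka = [H⁺][A⁻]/[HA] = [H⁺]² / ([HA]₀ − [H⁺]) = (1.023e-03)² / (0.063 − 1.023e-03) = 1.69e-05.

K_a = 1.69e-05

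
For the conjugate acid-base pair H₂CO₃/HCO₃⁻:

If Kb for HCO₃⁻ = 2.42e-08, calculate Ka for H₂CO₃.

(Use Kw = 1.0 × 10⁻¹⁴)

For a conjugate pair Ka × Kb = Kw, so Ka = Kw/Kb = 1.0 × 10⁻¹⁴ / 2.42e-08 = 4.13e-07.

K_a = 4.13e-07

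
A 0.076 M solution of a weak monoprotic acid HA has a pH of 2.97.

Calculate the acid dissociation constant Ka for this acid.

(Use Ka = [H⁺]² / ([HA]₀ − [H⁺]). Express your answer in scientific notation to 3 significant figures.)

[H⁺] = 10^(−pH) = 10^(−2.97) = 1.072e-03 M. For HA ⇌ H⁺ + A⁻, Ka = [H⁺][A⁻]/[HA] = [H⁺]² / ([HA]₀ − [H⁺]) = (1.072e-03)² / (0.076 − 1.072e-03) = 1.53e-05.

K_a = 1.53e-05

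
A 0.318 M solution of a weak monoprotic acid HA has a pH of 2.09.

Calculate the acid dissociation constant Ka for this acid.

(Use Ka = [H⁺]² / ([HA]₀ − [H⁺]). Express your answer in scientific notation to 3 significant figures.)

[H⁺] = 10^(−pH) = 10^(−2.09) = 8.128e-03 M. For HA ⇌ H⁺ + A⁻, Ka = [H⁺][A⁻]/[HA] = [H⁺]² / ([HA]₀ − [H⁺]) = (8.128e-03)² / (0.318 − 8.128e-03) = 2.13e-04.

K_a = 2.13e-04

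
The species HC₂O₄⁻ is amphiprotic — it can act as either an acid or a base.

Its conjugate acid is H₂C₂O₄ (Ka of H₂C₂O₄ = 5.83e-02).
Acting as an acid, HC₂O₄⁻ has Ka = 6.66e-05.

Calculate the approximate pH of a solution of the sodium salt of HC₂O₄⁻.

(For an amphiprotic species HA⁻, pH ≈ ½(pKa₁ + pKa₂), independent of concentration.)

pKa₁ = -log(5.83e-02) = 1.23; pKa₂ = -log(6.66e-05) = 4.18. For an amphiprotic species, pH ≈ ½(pKa₁ + pKa₂) = ½(1.23 + 4.18) = 2.71.

pH = 2.71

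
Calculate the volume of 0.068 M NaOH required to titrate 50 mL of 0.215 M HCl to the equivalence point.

At equivalence: moles acid = moles base. moles HCl = 0.215 × 50/1000 = 0.01075 mol. V_base = moles / 0.068 × 1000 = 158.1 mL.

V_{base} = 158.1 mL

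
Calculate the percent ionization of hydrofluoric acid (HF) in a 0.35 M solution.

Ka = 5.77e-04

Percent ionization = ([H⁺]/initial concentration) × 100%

Using Ka equilibrium: x² + Ka×x - Ka×C = 0. Solving: [H⁺] = 1.3925e-02. Percent = (1.3925e-02/0.35) × 100

Percent ionization = 3.98%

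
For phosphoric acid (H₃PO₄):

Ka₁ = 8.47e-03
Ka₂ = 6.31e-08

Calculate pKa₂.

pKa₂ = -log(Ka₂) = -log(6.31e-08) = 7.20.

pK_{a2} = 7.20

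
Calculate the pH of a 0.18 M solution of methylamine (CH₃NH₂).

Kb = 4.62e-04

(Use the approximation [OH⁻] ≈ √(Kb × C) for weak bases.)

[OH⁻] = √(Kb × C) = √(4.62e-04 × 0.18) = 9.1192e-03. pOH = 2.04, pH = 14 - pOH

pH = 11.96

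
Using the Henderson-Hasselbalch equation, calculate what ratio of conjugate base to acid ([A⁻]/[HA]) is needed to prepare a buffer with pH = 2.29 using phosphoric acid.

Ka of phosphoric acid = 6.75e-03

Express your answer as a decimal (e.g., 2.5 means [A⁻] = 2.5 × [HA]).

pKa = -log(6.75e-03) = 2.1707. pH = pKa + log([A⁻]/[HA]), so log([A⁻]/[HA]) = pH − pKa = 2.29 − 2.1707 = 0.1193. [A⁻]/[HA] = 10^(0.1193) = 1.32

[A⁻]/[HA] = 1.32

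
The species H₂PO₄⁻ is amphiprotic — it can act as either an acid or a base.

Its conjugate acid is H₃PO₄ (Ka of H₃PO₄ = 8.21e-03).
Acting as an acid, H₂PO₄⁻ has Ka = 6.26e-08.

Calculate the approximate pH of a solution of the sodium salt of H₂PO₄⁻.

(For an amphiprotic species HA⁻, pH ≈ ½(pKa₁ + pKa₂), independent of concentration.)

pKa₁ = -log(8.21e-03) = 2.09; pKa₂ = -log(6.26e-08) = 7.20. For an amphiprotic species, pH ≈ ½(pKa₁ + pKa₂) = ½(2.09 + 7.20) = 4.64.

pH = 4.64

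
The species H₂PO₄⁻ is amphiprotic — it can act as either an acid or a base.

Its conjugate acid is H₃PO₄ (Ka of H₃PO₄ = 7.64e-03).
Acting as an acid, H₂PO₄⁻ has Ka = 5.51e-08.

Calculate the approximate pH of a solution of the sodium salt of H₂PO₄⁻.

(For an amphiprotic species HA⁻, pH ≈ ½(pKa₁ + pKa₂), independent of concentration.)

pKa₁ = -log(7.64e-03) = 2.12; pKa₂ = -log(5.51e-08) = 7.26. For an amphiprotic species, pH ≈ ½(pKa₁ + pKa₂) = ½(2.12 + 7.26) = 4.69.

pH = 4.69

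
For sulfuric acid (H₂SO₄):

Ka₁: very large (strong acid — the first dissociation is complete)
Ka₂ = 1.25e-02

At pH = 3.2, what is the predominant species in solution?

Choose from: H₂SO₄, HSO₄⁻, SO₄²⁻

The first dissociation is complete, so H₂SO₄ itself is never the predominant species in water; pKa₂ = -log(1.25e-02) = 1.90. For a polyprotic acid the predominant species crosses at each pKa: below pKa_n the protonated form dominates, above it the deprotonated form does. At pH = 3.2, the predominant species is SO₄²⁻.

SO₄²⁻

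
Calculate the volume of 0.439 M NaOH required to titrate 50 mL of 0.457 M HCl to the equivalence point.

At equivalence: moles acid = moles base. moles HCl = 0.457 × 50/1000 = 0.02285 mol. V_base = moles / 0.439 × 1000 = 52.1 mL.

V_{base} = 52.1 mL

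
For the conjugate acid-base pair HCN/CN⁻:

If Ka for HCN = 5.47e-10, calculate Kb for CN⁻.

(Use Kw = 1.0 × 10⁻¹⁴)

For a conjugate pair Ka × Kb = Kw, so Kb = Kw/Ka = 1.0 × 10⁻¹⁴ / 5.47e-10 = 1.83e-05.

K_b = 1.83e-05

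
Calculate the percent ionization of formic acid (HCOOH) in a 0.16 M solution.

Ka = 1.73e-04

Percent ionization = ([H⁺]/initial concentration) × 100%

Using Ka equilibrium: x² + Ka×x - Ka×C = 0. Solving: [H⁺] = 5.1754e-03. Percent = (5.1754e-03/0.16) × 100

Percent ionization = 3.23%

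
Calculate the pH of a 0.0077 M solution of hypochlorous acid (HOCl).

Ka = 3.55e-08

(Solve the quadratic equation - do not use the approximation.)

x² + Ka×x - Ka×C = 0. Using quadratic formula: [H⁺] = 1.6516e-05

pH = 4.78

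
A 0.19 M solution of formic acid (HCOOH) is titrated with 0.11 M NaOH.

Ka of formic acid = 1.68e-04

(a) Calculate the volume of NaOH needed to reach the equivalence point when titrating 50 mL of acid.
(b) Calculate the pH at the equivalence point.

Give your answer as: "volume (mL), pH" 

moles acid = 0.19 × 50/1000 = 0.0095 mol; V_base = moles/0.11 × 1000 = 86.4 mL. At equivalence only the conjugate base is present: [A⁻] = 0.0095/0.136 = 6.9667e-02 M. Kb = Kw/Ka = 5.95e-11; [OH⁻] = √(Kb × [A⁻]) = 2.0364e-06; pOH = 5.69; pH = 14 - pOH = 8.31.

V = 86.4 mL, pH = 8.31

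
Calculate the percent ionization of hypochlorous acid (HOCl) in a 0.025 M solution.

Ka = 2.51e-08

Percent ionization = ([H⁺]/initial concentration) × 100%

Using Ka equilibrium: x² + Ka×x - Ka×C = 0. Solving: [H⁺] = 2.5037e-05. Percent = (2.5037e-05/0.025) × 100

Percent ionization = 0.1%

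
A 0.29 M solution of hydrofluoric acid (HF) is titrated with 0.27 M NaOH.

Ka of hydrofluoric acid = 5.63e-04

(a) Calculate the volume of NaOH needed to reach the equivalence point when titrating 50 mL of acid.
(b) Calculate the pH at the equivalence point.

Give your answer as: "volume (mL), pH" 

moles acid = 0.29 × 50/1000 = 0.0145 mol; V_base = moles/0.27 × 1000 = 53.7 mL. At equivalence only the conjugate base is present: [A⁻] = 0.0145/0.104 = 1.3982e-01 M. Kb = Kw/Ka = 1.78e-11; [OH⁻] = √(Kb × [A⁻]) = 1.5759e-06; pOH = 5.80; pH = 14 - pOH = 8.20.

V = 53.7 mL, pH = 8.20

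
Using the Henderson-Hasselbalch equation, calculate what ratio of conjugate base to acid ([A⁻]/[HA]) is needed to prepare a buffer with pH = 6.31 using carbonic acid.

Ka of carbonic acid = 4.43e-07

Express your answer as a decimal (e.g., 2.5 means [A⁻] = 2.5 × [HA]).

pKa = -log(4.43e-07) = 6.3536. pH = pKa + log([A⁻]/[HA]), so log([A⁻]/[HA]) = pH − pKa = 6.31 − 6.3536 = -0.0436. [A⁻]/[HA] = 10^(-0.0436) = 0.904

[A⁻]/[HA] = 0.904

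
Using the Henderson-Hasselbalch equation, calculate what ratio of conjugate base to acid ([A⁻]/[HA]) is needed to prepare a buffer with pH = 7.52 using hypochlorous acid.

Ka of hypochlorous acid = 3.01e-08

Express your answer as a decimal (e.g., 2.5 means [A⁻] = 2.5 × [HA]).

pKa = -log(3.01e-08) = 7.5214. pH = pKa + log([A⁻]/[HA]), so log([A⁻]/[HA]) = pH − pKa = 7.52 − 7.5214 = -0.0014. [A⁻]/[HA] = 10^(-0.0014) = 0.997

[A⁻]/[HA] = 0.997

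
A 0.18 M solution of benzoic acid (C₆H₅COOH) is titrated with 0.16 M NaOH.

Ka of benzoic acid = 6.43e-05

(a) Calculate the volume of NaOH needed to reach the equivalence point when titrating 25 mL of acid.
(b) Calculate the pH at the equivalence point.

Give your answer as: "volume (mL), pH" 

moles acid = 0.18 × 25/1000 = 0.0045 mol; V_base = moles/0.16 × 1000 = 28.1 mL. At equivalence only the conjugate base is present: [A⁻] = 0.0045/0.053 = 8.4706e-02 M. Kb = Kw/Ka = 1.56e-10; [OH⁻] = √(Kb × [A⁻]) = 3.6295e-06; pOH = 5.44; pH = 14 - pOH = 8.56.

V = 28.1 mL, pH = 8.56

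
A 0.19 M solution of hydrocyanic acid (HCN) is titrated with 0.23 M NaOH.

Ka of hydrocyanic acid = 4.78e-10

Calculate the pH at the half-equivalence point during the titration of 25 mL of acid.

At half-equivalence [HA] = [A⁻], so Henderson-Hasselbalch gives pH = pKa = -log(4.78e-10) = 9.32.

pH = pKa = 9.32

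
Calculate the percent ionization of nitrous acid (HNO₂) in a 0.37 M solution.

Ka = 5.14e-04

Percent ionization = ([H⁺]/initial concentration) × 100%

Using Ka equilibrium: x² + Ka×x - Ka×C = 0. Solving: [H⁺] = 1.3536e-02. Percent = (1.3536e-02/0.37) × 100

Percent ionization = 3.66%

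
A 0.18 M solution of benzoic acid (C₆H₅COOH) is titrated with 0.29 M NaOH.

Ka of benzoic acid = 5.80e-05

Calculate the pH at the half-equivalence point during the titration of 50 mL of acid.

At half-equivalence [HA] = [A⁻], so Henderson-Hasselbalch gives pH = pKa = -log(5.80e-05) = 4.24.

pH = pKa = 4.24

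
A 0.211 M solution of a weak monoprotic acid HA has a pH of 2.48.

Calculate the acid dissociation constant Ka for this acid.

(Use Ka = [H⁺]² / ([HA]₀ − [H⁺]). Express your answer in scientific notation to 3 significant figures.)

[H⁺] = 10^(−pH) = 10^(−2.48) = 3.311e-03 M. For HA ⇌ H⁺ + A⁻, Ka = [H⁺][A⁻]/[HA] = [H⁺]² / ([HA]₀ − [H⁺]) = (3.311e-03)² / (0.211 − 3.311e-03) = 5.28e-05.

K_a = 5.28e-05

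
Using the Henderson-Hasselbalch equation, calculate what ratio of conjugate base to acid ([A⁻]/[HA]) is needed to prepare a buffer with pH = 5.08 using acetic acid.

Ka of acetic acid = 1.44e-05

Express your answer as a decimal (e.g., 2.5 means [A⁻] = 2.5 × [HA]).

pKa = -log(1.44e-05) = 4.8416. pH = pKa + log([A⁻]/[HA]), so log([A⁻]/[HA]) = pH − pKa = 5.08 − 4.8416 = 0.2384. [A⁻]/[HA] = 10^(0.2384) = 1.73

[A⁻]/[HA] = 1.73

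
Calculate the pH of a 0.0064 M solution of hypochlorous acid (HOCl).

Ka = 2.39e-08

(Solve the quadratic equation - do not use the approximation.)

x² + Ka×x - Ka×C = 0. Using quadratic formula: [H⁺] = 1.2356e-05

pH = 4.91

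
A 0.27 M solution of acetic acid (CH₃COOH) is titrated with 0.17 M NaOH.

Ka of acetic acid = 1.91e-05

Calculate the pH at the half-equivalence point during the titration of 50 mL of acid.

At half-equivalence [HA] = [A⁻], so Henderson-Hasselbalch gives pH = pKa = -log(1.91e-05) = 4.72.

pH = pKa = 4.72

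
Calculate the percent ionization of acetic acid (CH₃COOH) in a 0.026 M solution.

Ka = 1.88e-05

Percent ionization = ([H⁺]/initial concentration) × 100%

Using Ka equilibrium: x² + Ka×x - Ka×C = 0. Solving: [H⁺] = 6.8981e-04. Percent = (6.8981e-04/0.026) × 100

Percent ionization = 2.65%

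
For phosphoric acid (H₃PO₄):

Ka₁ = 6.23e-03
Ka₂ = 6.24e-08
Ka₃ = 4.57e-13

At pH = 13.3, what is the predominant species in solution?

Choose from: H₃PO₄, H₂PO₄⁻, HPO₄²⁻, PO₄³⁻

pKa₁ = 2.21, pKa₂ = 7.20, pKa₃ = 12.34. For a polyprotic acid the predominant species crosses at each pKa: below pKa_n the protonated form dominates, above it the deprotonated form does. At pH = 13.3, the predominant species is PO₄³⁻.

PO₄³⁻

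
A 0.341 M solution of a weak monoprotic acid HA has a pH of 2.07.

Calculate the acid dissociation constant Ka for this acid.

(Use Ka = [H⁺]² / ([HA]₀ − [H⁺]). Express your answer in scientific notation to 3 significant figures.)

[H⁺] = 10^(−pH) = 10^(−2.07) = 8.511e-03 M. For HA ⇌ H⁺ + A⁻, Ka = [H⁺][A⁻]/[HA] = [H⁺]² / ([HA]₀ − [H⁺]) = (8.511e-03)² / (0.341 − 8.511e-03) = 2.18e-04.

K_a = 2.18e-04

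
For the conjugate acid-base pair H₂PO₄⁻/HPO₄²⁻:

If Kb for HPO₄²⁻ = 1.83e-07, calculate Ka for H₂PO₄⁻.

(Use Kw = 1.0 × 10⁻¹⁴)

For a conjugate pair Ka × Kb = Kw, so Ka = Kw/Kb = 1.0 × 10⁻¹⁴ / 1.83e-07 = 5.46e-08.

K_a = 5.46e-08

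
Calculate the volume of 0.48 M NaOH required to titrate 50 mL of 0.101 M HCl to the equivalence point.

At equivalence: moles acid = moles base. moles HCl = 0.101 × 50/1000 = 0.00505 mol. V_base = moles / 0.48 × 1000 = 10.5 mL.

V_{base} = 10.5 mL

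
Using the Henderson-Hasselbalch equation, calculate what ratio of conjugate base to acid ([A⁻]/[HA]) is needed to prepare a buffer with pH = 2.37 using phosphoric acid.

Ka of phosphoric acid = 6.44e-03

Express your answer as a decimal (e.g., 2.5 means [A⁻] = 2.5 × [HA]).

pKa = -log(6.44e-03) = 2.1911. pH = pKa + log([A⁻]/[HA]), so log([A⁻]/[HA]) = pH − pKa = 2.37 − 2.1911 = 0.1789. [A⁻]/[HA] = 10^(0.1789) = 1.51

[A⁻]/[HA] = 1.51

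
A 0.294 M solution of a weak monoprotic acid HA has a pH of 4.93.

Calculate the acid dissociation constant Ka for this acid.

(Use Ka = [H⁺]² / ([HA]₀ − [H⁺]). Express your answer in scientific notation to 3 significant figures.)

[H⁺] = 10^(−pH) = 10^(−4.93) = 1.175e-05 M. For HA ⇌ H⁺ + A⁻, Ka = [H⁺][A⁻]/[HA] = [H⁺]² / ([HA]₀ − [H⁺]) = (1.175e-05)² / (0.294 − 1.175e-05) = 4.70e-10.

K_a = 4.70e-10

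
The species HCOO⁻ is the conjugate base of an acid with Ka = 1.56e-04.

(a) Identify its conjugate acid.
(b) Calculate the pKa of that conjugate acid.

(a) The conjugate acid is formed by adding one H⁺ to HCOO⁻, giving HCOOH. (b) pKa = -log(Ka) = -log(1.56e-04) = 3.81.

Conjugate acid: HCOOH; pK_a = 3.81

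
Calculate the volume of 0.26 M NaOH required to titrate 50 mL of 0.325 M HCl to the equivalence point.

At equivalence: moles acid = moles base. moles HCl = 0.325 × 50/1000 = 0.01625 mol. V_base = moles / 0.26 × 1000 = 62.5 mL.

V_{base} = 62.5 mL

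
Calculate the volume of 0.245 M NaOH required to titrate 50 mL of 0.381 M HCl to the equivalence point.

At equivalence: moles acid = moles base. moles HCl = 0.381 × 50/1000 = 0.01905 mol. V_base = moles / 0.245 × 1000 = 77.8 mL.

V_{base} = 77.8 mL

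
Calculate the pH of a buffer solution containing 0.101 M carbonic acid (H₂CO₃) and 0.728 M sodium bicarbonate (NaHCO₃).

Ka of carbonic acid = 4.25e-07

pKa = -log(4.25e-07) = 6.37. pH = pKa + log([A⁻]/[HA]) = 6.37 + log(0.728/0.101)

pH = 7.23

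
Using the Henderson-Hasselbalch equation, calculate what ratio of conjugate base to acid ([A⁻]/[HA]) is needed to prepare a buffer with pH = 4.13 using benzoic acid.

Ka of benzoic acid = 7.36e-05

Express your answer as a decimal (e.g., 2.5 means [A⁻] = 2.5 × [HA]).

pKa = -log(7.36e-05) = 4.1331. pH = pKa + log([A⁻]/[HA]), so log([A⁻]/[HA]) = pH − pKa = 4.13 − 4.1331 = -0.0031. [A⁻]/[HA] = 10^(-0.0031) = 0.993

[A⁻]/[HA] = 0.993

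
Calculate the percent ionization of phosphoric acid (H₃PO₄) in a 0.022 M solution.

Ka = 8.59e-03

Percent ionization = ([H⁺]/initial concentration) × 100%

Using Ka equilibrium: x² + Ka×x - Ka×C = 0. Solving: [H⁺] = 1.0107e-02. Percent = (1.0107e-02/0.022) × 100

Percent ionization = 45.9%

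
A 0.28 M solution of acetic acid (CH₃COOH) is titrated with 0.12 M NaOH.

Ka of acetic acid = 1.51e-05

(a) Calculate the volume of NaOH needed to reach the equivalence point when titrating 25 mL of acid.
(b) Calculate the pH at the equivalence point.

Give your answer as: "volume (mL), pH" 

moles acid = 0.28 × 25/1000 = 0.007 mol; V_base = moles/0.12 × 1000 = 58.3 mL. At equivalence only the conjugate base is present: [A⁻] = 0.007/0.083 = 8.4000e-02 M. Kb = Kw/Ka = 6.62e-10; [OH⁻] = √(Kb × [A⁻]) = 7.4585e-06; pOH = 5.13; pH = 14 - pOH = 8.87.

V = 58.3 mL, pH = 8.87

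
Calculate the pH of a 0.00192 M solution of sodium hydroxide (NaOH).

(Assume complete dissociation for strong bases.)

[OH⁻] = 0.00192 M for strong base. pOH = -log[OH⁻] = 2.72, pH = 14 - pOH

pH = 11.28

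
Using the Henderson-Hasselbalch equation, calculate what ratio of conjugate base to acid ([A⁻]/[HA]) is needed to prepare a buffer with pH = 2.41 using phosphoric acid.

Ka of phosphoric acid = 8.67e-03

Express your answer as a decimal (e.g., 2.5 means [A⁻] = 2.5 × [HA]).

pKa = -log(8.67e-03) = 2.0620. pH = pKa + log([A⁻]/[HA]), so log([A⁻]/[HA]) = pH − pKa = 2.41 − 2.0620 = 0.3480. [A⁻]/[HA] = 10^(0.3480) = 2.23

[A⁻]/[HA] = 2.23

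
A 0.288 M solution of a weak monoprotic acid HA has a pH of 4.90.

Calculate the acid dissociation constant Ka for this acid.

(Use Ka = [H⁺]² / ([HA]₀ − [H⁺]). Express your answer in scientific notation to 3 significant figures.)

[H⁺] = 10^(−pH) = 10^(−4.90) = 1.259e-05 M. For HA ⇌ H⁺ + A⁻, Ka = [H⁺][A⁻]/[HA] = [H⁺]² / ([HA]₀ − [H⁺]) = (1.259e-05)² / (0.288 − 1.259e-05) = 5.50e-10.

K_a = 5.50e-10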